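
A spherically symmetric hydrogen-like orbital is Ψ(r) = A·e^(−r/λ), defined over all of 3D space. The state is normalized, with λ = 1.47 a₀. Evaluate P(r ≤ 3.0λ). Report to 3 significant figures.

P = ∫ |Ψ|² 4πr² dr over r ≤ 3.0λ.
Normalization gives A² = 1/(π·λ^3).
In terms of u = r/λ (A², 4π and the length scale all cancel between numerator and denominator), P = [∫_{0}^{3.0} u^2·e^(-2·u) du] / [∫_{0}^{∞} u^2·e^(-2·u) du].
With ∫ u^2·e^(-2·u) du = -(2·u^2 + 2·u + 1)·e^(-2·u)/4 + C, the region integral is 1/4 - 25·e^(-6)/4 and the full one is 1/4.
This evaluates to P = 0.9380.

P ≈ 0.938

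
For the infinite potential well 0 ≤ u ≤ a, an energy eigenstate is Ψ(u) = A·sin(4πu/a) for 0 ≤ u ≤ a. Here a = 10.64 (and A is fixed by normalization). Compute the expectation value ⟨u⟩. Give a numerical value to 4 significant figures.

⟨u⟩ ≈ 5.320

The expectation value is the |Ψ|²-weighted average of u: ∫ u|Ψ|² du.
Since the A² factors cancel between numerator and denominator, ⟨u⟩ = a/2.
Putting a = 10.64 gives 5.3200.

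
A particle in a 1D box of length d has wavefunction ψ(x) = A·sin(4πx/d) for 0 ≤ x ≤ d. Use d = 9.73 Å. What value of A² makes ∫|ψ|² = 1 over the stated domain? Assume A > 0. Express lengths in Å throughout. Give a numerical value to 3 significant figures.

Require ∫ |ψ|² dx = 1 over the whole domain.
Using sin²θ = (1 − cos 2θ)/2, the integral (without the A² prefactor) comes out to d/2.
With d = 9.73: A² = 0.2055 and A = 0.4534.

A^2 ≈ 0.206 Å^(-1)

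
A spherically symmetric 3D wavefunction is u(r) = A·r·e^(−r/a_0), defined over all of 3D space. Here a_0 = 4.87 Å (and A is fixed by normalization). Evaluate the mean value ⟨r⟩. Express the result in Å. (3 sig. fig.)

⟨r⟩ ≈ 12.2 Å

The expectation value is the |u|²-weighted average of r: ∫ r|u|² 4πr² dr.
With ∫₀^∞ r^5 e^(−αr) dr = 5!/α^6, since the A² factors cancel between numerator and denominator, ⟨r⟩ = 5·a_0/2.
With a_0 = 4.87, ⟨r⟩ = 12.18.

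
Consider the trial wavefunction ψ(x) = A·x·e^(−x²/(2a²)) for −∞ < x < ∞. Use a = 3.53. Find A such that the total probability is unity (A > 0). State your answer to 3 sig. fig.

The normalization condition is ∫|ψ|² dx = 1 from −∞ to ∞.
With ∫_{−∞}^{∞} x^(2m) e^(−αx²) dx = (2m−1)!!·√π / (2^m α^(m+1/2)), the integral (without the A² prefactor) comes out to √(π)·a^3/2.
Plugging in a = 3.53 yields A = 0.1602.

A ≈ 0.160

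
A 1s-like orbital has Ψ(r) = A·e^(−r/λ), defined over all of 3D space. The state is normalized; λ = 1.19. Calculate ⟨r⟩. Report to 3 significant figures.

By definition ⟨r⟩ = ∫ r |Ψ(r)|² 4πr² dr.
Using ∫₀^∞ rⁿ e^(−αr) dr = n!/αⁿ⁺¹, the ratio of the moment integral to the normalization integral gives ⟨r⟩ = 3·λ/2.
Putting λ = 1.19 gives 1.785.

⟨r⟩ ≈ 1.79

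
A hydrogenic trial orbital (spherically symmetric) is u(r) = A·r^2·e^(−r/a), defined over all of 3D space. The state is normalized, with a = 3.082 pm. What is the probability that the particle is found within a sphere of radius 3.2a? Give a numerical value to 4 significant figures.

P ≈ 0.4577

With dV = 4πr²dr, the probability is ∫|u|² dV over r ≤ 3.2a.
The full normalization integral is A²·[45·π·a^7/2] = 1, fixing A².
In terms of t = r/a (A², 4π and the length scale all cancel between numerator and denominator), P = [∫_{0}^{3.2} t^6·e^(-2·t) dt] / [∫_{0}^{∞} t^6·e^(-2·t) dt].
Using ∫ t^6·e^(-2·t) dt = -(4·t^6 + 12·t^5 + 30·t^4 + 60·t^3 + 90·t^2 + 90·t + 45)·e^(-2·t)/8, the numerator is ≈ 2.57440 and the denominator is 45/8.
This evaluates to P = 0.45767.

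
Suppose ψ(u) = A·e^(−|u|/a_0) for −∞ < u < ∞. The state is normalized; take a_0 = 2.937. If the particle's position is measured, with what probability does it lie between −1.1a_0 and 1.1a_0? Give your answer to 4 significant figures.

The probability is P = ∫ |ψ|² du over [−1.1a_0, 1.1a_0].
With A² fixed by ∫|ψ|² = 1, i.e. A² = (a_0)^(−1), substitute and integrate.
Both integrals are even about u = 0, so only the u ≥ 0 halves are needed (the factors of 2 cancel). Substituting t = u/a_0, A² and the length scale cancel in the ratio: P = ∫_{0}^{1.1} e^(-2·t) dt / ∫_{0}^{∞} e^(-2·t) dt.
With ∫ e^(-2·t) dt = -e^(-2·t)/2 + C, the region integral is 1/2 - e^(-11/5)/2 and the full one is 1/2.
This works out to P = 0.88920.

P ≈ 0.8892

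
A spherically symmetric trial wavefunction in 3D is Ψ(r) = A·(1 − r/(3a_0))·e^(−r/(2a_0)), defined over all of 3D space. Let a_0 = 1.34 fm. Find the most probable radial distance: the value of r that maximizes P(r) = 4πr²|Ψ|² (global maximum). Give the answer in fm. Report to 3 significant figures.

Set d/dr [P(r) = 4πr²|Ψ|²] = 0 and solve for r > 0.
Solving yields r = a_0.
With a_0 = 1.34, the most probable radial distance is 1.340 fm.

r ≈ 1.34 fm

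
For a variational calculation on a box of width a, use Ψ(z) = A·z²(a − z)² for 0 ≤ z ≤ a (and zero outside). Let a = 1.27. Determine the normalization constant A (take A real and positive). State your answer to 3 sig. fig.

A ≈ 8.56

The normalization condition is ∫|Ψ|² dz = 1 from 0 to a.
With Ψ = A·z²(a − z)², the integral evaluates to A²·[a^9/630].
With a = 1.27: A² = 73.30 and A = 8.562.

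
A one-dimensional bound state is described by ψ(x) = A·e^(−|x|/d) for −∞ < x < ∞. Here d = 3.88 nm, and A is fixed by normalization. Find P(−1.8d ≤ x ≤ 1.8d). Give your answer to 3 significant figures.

P ≈ 0.973

|ψ|² is the probability density, so P = ∫_{−1.8d}^{1.8d} |ψ|² dx.
With A² fixed by ∫|ψ|² = 1, i.e. A² = (d)^(−1), substitute and integrate.
Both integrals are even about x = 0, so only the x ≥ 0 halves are needed (the factors of 2 cancel). In terms of u = x/d (A² and the length scale cancel between numerator and denominator), P = [∫_{0}^{1.8} e^(-2·u) du] / [∫_{0}^{∞} e^(-2·u) du].
Using ∫ e^(-2·u) du = -e^(-2·u)/2, the numerator is 1/2 - e^(-18/5)/2 and the denominator is 1/2.
Taking the ratio, P = 0.9727.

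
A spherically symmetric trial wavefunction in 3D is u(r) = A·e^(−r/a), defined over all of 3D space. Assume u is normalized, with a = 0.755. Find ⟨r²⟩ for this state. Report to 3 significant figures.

⟨r^2⟩ ≈ 1.71

⟨r²⟩ = ∫ r^2 |u|² 4πr² dr over the full domain.
The ratio of the moment integral to the normalization integral gives ⟨r²⟩ = 3·a^2.
With a = 0.755, ⟨r^2⟩ = 1.710.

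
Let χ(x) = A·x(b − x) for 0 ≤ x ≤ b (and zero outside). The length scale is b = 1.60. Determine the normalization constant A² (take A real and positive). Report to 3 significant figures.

A^2 ≈ 2.86

The normalization condition is ∫|χ|² dx = 1 from 0 to b.
The integral (without the A² prefactor) comes out to b^5/30.
Setting this equal to 1 gives A² = 1/(b^5/30).
Substituting b = 1.60 gives A² = 2.861, so A = 1.691.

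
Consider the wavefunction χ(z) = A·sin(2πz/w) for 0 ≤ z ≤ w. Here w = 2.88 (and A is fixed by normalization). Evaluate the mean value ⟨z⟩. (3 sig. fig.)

⟨z⟩ ≈ 1.44

The expectation value is the |χ|²-weighted average of z: ∫ z|χ|² dz.
Evaluating both integrals, ⟨z⟩ = w/2.
With w = 2.88, ⟨z⟩ = 1.440.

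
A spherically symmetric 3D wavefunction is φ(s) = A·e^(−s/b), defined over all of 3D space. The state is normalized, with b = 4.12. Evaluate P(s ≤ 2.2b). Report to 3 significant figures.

Integrate the radial probability density 4πs²|φ|² over s ≤ 2.2b.
A² is fixed by ∫₀^∞ 4πs²|φ|² ds = 1, i.e. A² = (π·b^3)^(−1).
Let u = s/b; then A², 4π and the length scale all cancel, so P = ∫_{0}^{2.2} u^2·e^(-2·u) du ÷ ∫_{0}^{∞} u^2·e^(-2·u) du.
Using ∫ u^2·e^(-2·u) du = -(2·u^2 + 2·u + 1)·e^(-2·u)/4, the numerator is 1/4 - 377·e^(-22/5)/100 and the denominator is 1/4.
The region integral divided by the full integral gives P = 0.8149.

P ≈ 0.815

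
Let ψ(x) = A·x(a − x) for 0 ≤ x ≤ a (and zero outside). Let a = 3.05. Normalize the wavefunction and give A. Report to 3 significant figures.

A ≈ 0.337

Normalization requires ∫|ψ|² dx = 1, integrated from 0 to a.
Expanding the polynomial and integrating term by term, ∫|ψ|² dx = A²·(a^5/30).
Setting this equal to 1 gives A² = 1/(a^5/30).
With a = 3.05: A² = 0.1137 and A = 0.3371.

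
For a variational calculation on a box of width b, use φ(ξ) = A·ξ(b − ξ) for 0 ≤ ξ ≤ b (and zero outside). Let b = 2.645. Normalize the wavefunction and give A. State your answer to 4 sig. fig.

We need A² ∫|f|² dξ = 1, taking the integral from 0 to b.
Expanding the polynomial and integrating term by term, with φ = A·ξ(b − ξ), the integral evaluates to A²·[b^5/30].
So A² = (b^5/30)^(−1).
Substituting b = 2.645 gives A² = 0.23174, so A = 0.48139.

A ≈ 0.4814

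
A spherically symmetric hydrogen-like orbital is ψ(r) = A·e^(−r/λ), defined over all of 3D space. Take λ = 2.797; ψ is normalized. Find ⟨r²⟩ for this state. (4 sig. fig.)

The expectation value is the |ψ|²-weighted average of r^2: ∫ r^2|ψ|² 4πr² dr.
Using ∫₀^∞ rⁿ e^(−αr) dr = n!/αⁿ⁺¹, the ratio of the moment integral to the normalization integral gives ⟨r²⟩ = 3·λ^2.
With λ = 2.797, ⟨r^2⟩ = 23.470.

⟨r^2⟩ ≈ 23.47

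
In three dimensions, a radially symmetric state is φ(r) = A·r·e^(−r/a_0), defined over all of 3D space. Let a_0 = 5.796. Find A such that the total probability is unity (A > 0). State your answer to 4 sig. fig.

A ≈ 0.004028

Normalization requires ∫|φ|² 4πr² dr = 1, integrated from 0 to ∞.
(Spherical symmetry: dV = 4πr² dr.)
Carrying out the integral gives A² · 3·π·a_0^5.
With a_0 = 5.796: A² = 0.000016221 and A = 0.0040276.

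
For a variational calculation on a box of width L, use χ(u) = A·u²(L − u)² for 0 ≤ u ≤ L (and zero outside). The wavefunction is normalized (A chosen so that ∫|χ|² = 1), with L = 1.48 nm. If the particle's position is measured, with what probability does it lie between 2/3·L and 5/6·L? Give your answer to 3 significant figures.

P ≈ 0.136

P = ∫_{2/3·L}^{5/6·L} |χ(u)|² du.
Since A² = 1/(L^9/630), this is the region integral divided by the full normalization integral.
In terms of t = u/L (A² and the length scale cancel between numerator and denominator), P = [∫_{2/3}^{5/6} t^4·(1 - t)^4 dt] / [∫_{0}^{1} t^4·(1 - t)^4 dt].
With ∫ t^4·(1 - t)^4 dt = t^5·(70·t^4 - 315·t^3 + 540·t^2 - 420·t + 126)/630 + C, the region integral is ≈ 0.00021571 and the full one is 1/630.
Evaluating gives P = 0.1359.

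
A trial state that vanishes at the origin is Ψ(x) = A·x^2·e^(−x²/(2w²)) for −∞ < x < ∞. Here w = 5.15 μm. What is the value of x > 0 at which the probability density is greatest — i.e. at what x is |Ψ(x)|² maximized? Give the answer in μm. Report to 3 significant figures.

The maximum of |Ψ(x)|² occurs where its derivative vanishes.
This gives x = √(2)·w.
With w = 5.15, the value of x > 0 at which the probability density is greatest is 7.283 μm.

x ≈ 7.28 μm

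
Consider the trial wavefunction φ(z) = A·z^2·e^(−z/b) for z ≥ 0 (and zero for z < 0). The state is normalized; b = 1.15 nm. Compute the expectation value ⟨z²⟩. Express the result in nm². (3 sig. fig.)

The expectation value is the |φ|²-weighted average of z^2: ∫ z^2|φ|² dz.
Using ∫₀^∞ zⁿ e^(−αz) dz = n!/αⁿ⁺¹, evaluating both integrals, ⟨z²⟩ = 15·b^2/2.
Putting b = 1.15 gives 9.919.

⟨z^2⟩ ≈ 9.92 nm^2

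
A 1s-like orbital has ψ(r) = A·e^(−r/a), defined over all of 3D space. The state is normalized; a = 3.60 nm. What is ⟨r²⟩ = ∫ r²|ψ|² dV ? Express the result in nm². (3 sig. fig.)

⟨r^2⟩ ≈ 38.9 nm^2

⟨r²⟩ = ∫ r^2 |ψ|² 4πr² dr over the full domain.
Recall ∫₀^∞ r^m e^(−r/β) dr = m!·β^(m+1), evaluating both integrals, ⟨r²⟩ = 3·a^2.
With a = 3.60, ⟨r^2⟩ = 38.88.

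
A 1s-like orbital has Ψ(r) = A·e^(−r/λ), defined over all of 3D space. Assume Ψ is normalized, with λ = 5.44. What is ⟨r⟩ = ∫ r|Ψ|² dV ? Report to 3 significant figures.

⟨r⟩ = ∫ r |Ψ|² 4πr² dr over the full domain.
Recall ∫₀^∞ r^m e^(−r/β) dr = m!·β^(m+1), since the A² factors cancel between numerator and denominator, ⟨r⟩ = 3·λ/2.
With λ = 5.44, ⟨r⟩ = 8.160.

⟨r⟩ ≈ 8.16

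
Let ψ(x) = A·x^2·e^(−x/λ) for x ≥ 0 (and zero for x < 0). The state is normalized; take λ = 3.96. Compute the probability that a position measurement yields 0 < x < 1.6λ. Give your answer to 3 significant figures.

P ≈ 0.219

|ψ|² is the probability density, so P = ∫_{0}^{1.6λ} |ψ|² dx.
The normalization integral ∫|ψ|²dx over the whole domain equals 3·λ^5/4·A², and A² cancels in the ratio.
Let u = x/λ; then A² and the length scale cancel, so P = ∫_{0}^{1.6} u^4·e^(-2·u) du ÷ ∫_{0}^{∞} u^4·e^(-2·u) du.
Using ∫ u^4·e^(-2·u) du = -(u^4/2 + u^3 + 3·u^2/2 + 3·u/2 + 3/4)·e^(-2·u), the numerator is ≈ 0.16454 and the denominator is 3/4.
Evaluating gives P = 0.2194.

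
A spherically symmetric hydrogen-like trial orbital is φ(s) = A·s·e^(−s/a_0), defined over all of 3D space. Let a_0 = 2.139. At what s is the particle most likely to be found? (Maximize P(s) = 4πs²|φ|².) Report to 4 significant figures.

s ≈ 4.278

Set d/ds [P(s) = 4πs²|φ|²] = 0 and solve for s > 0.
This gives s = 2·a_0.
With a_0 = 2.139, the most probable radial distance is 4.2780.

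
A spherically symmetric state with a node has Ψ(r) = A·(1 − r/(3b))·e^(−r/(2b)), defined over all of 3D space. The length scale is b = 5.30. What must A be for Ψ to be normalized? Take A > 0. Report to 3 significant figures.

We need A² ∫|f|² 4πr² dr = 1, taking the integral from 0 to ∞.
(Spherical symmetry: dV = 4πr² dr.)
With ∫₀^∞ r^4 e^(−αr) dr = 4!/α^5, the integral (without the A² prefactor) comes out to 8·π·b^3/3.
Plugging in b = 5.30 yields A = 0.02832.

A ≈ 0.0283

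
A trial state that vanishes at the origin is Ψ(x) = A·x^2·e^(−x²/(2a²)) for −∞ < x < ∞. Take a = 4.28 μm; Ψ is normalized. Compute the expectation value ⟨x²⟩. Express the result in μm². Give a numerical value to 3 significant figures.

The expectation value is the |Ψ|²-weighted average of x^2: ∫ x^2|Ψ|² dx.
With ∫_{−∞}^{∞} x^(2m) e^(−αx²) dx = (2m−1)!!·√π / (2^m α^(m+1/2)), since the A² factors cancel between numerator and denominator, ⟨x²⟩ = 5·a^2/2.
With a = 4.28, ⟨x^2⟩ = 45.80.

⟨x^2⟩ ≈ 45.8 μm^2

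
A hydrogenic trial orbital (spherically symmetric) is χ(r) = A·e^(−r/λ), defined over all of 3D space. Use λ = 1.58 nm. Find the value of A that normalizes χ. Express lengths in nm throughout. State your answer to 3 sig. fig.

Require ∫ |χ|² 4πr² dr = 1 over the whole domain.
(Spherical symmetry: dV = 4πr² dr.)
With ∫₀^∞ r^2 e^(−αr) dr = 2!/α^3, ∫|χ|² 4πr² dr = A²·(π·λ^3).
Substituting λ = 1.58 gives A² = 0.08070, so A = 0.2841.

A ≈ 0.284 nm^(-3/2)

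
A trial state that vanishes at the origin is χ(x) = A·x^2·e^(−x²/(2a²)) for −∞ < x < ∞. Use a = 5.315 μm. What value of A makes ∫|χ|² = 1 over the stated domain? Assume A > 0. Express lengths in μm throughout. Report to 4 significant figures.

A ≈ 0.01332 μm^(-5/2)

Normalization requires ∫|χ|² dx = 1, integrated from −∞ to ∞.
Differentiating ∫e^(−αx²) dx = √(π/α) under α to get the higher moments, with χ = A·x^2·e^(−x²/(2a²)), the integral evaluates to A²·[3·√(π)·a^5/4].
So A² = (3·√(π)·a^5/4)^(−1).
With a = 5.315: A² = 0.00017736 and A = 0.013318.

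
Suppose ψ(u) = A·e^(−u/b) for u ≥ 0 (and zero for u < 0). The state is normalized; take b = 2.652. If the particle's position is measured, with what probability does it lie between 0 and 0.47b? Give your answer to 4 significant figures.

P ≈ 0.6094

P = ∫_{0}^{0.47b} |ψ(u)|² du.
Since A² = 1/(b/2), this is the region integral divided by the full normalization integral.
Substituting t = u/b, A² and the length scale cancel in the ratio: P = ∫_{0}^{0.47} e^(-2·t) dt / ∫_{0}^{∞} e^(-2·t) dt.
An antiderivative of e^(-2·t) is -e^(-2·t)/2; evaluating from 0 to 0.47 gives 1/2 - e^(-47/50)/2, while the full integral is 1/2.
The result is P = 0.60937.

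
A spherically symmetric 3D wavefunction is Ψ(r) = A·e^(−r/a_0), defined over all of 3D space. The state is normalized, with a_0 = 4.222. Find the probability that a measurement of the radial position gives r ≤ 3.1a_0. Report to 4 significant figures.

P = ∫ |Ψ|² 4πr² dr over r ≤ 3.1a_0.
Normalization gives A² = 1/(π·a_0^3).
Let u = r/a_0; then A², 4π and the length scale all cancel, so P = ∫_{0}^{3.1} u^2·e^(-2·u) du ÷ ∫_{0}^{∞} u^2·e^(-2·u) du.
With ∫ u^2·e^(-2·u) du = -(2·u^2 + 2·u + 1)·e^(-2·u)/4 + C, the region integral is 1/4 - 1321·e^(-31/5)/200 and the full one is 1/4.
Taking the ratio yields P = 0.94638.

P ≈ 0.9464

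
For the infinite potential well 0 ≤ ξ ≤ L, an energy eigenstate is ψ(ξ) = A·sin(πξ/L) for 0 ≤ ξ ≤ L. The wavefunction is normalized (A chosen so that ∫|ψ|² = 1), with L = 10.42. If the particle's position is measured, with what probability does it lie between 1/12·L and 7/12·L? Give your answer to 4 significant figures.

|ψ|² is the probability density, so P = ∫_{1/12·L}^{7/12·L} |ψ|² dξ.
The normalization integral ∫|ψ|²dξ over the whole domain equals L/2·A², and A² cancels in the ratio.
Substituting u = ξ/L, A² and the length scale cancel in the ratio: P = ∫_{1/12}^{7/12} sin(π·u)^2 du / ∫_{0}^{1} sin(π·u)^2 du.
Using ∫ sin(π·u)^2 du = u/2 - sin(2·π·u)/(4·π), the numerator is 1/(4·π) + 1/4 and the denominator is 1/2.
The result is P = (1 + π)/(2·π).

P ≈ 0.6592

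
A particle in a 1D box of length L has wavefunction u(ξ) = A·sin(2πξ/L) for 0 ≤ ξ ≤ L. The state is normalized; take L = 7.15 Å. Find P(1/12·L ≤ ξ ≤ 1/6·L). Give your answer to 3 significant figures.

|u|² is the probability density, so P = ∫_{1/12·L}^{1/6·L} |u|² dξ.
With A² fixed by ∫|u|² = 1, i.e. A² = (L/2)^(−1), substitute and integrate.
Substituting t = ξ/L, A² and the length scale cancel in the ratio: P = ∫_{1/12}^{1/6} sin(2·π·t)^2 dt / ∫_{0}^{1} sin(2·π·t)^2 dt.
An antiderivative of sin(2·π·t)^2 is t/2 - sin(4·π·t)/(8·π); evaluating from 1/12 to 1/6 gives 1/24, while the full integral is 1/2.
Evaluating gives P = 1/12.

P ≈ 0.0833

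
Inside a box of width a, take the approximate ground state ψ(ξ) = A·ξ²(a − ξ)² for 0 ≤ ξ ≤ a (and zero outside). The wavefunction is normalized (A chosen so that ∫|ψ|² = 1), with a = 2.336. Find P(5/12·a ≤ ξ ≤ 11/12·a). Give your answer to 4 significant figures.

P = ∫_{5/12·a}^{11/12·a} |ψ(ξ)|² dξ.
The normalization integral ∫|ψ|²dξ over the whole domain equals a^9/630·A², and A² cancels in the ratio.
Substituting u = ξ/a, A² and the length scale cancel in the ratio: P = ∫_{5/12}^{11/12} u^4·(1 - u)^4 du / ∫_{0}^{1} u^4·(1 - u)^4 du.
With ∫ u^4·(1 - u)^4 du = u^5·(70·u^4 - 315·u^3 + 540·u^2 - 420·u + 126)/630 + C, the region integral is ≈ 0.00110681 and the full one is 1/630.
Taking the ratio, P = 0.69729.

P ≈ 0.6973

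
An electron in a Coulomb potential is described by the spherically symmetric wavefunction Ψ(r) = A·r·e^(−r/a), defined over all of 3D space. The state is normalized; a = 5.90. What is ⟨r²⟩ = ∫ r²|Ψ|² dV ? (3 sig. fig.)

By definition ⟨r²⟩ = ∫ r^2 |Ψ(r)|² 4πr² dr.
With ∫₀^∞ r^6 e^(−αr) dr = 6!/α^7, evaluating both integrals, ⟨r²⟩ = 15·a^2/2.
Putting a = 5.90 gives 261.1.

⟨r^2⟩ ≈ 261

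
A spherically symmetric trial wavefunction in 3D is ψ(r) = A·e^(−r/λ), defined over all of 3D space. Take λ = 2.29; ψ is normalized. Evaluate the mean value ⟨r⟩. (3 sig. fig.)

The expectation value is the |ψ|²-weighted average of r: ∫ r|ψ|² 4πr² dr.
Recall ∫₀^∞ r^m e^(−r/β) dr = m!·β^(m+1), since the A² factors cancel between numerator and denominator, ⟨r⟩ = 3·λ/2.
Putting λ = 2.29 gives 3.435.

⟨r⟩ ≈ 3.44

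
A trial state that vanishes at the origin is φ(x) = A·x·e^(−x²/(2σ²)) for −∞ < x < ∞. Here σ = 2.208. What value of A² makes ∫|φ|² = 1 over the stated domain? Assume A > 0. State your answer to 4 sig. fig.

We need A² ∫|f|² dx = 1, taking the integral from −∞ to ∞.
The integral (without the A² prefactor) comes out to √(π)·σ^3/2.
So A² = (√(π)·σ^3/2)^(−1).
With σ = 2.208: A² = 0.10482 and A = 0.32376.

A^2 ≈ 0.1048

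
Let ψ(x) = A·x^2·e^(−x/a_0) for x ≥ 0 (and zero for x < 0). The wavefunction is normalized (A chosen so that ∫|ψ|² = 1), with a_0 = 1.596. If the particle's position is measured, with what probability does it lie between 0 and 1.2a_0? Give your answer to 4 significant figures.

P ≈ 0.09587

P = ∫_{0}^{1.2a_0} |ψ(x)|² dx.
Since A² = 1/(3·a_0^5/4), this is the region integral divided by the full normalization integral.
In terms of u = x/a_0 (A² and the length scale cancel between numerator and denominator), P = [∫_{0}^{1.2} u^4·e^(-2·u) du] / [∫_{0}^{∞} u^4·e^(-2·u) du].
With ∫ u^4·e^(-2·u) du = -(u^4/2 + u^3 + 3·u^2/2 + 3·u/2 + 3/4)·e^(-2·u) + C, the region integral is ≈ 0.0719014 and the full one is 3/4.
Evaluating gives P = 0.095869.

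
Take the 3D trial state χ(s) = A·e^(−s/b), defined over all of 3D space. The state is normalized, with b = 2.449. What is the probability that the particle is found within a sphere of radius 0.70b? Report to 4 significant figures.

Integrate the radial probability density 4πs²|χ|² over s ≤ 0.70b.
The full normalization integral is A²·[π·b^3] = 1, fixing A².
Let u = s/b; then A², 4π and the length scale all cancel, so P = ∫_{0}^{0.70} u^2·e^(-2·u) du ÷ ∫_{0}^{∞} u^2·e^(-2·u) du.
With ∫ u^2·e^(-2·u) du = -(2·u^2 + 2·u + 1)·e^(-2·u)/4 + C, the region integral is 1/4 - 169·e^(-7/5)/200 and the full one is 1/4.
This evaluates to P = 0.16650.

P ≈ 0.1665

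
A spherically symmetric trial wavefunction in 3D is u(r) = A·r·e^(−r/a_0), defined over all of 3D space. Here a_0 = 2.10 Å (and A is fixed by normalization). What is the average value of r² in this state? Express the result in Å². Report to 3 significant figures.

The expectation value is the |u|²-weighted average of r^2: ∫ r^2|u|² 4πr² dr.
Evaluating both integrals, ⟨r²⟩ = 15·a_0^2/2.
Putting a_0 = 2.10 gives 33.08.

⟨r^2⟩ ≈ 33.1 Å^2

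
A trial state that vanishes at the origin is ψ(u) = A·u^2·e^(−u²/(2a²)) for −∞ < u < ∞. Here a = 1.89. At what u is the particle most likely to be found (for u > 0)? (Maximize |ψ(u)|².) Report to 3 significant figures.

Set d/du [|ψ(u)|²] = 0 and solve for u > 0.
This gives u = √(2)·a.
With a = 1.89, the value of u > 0 at which the probability density is greatest is 2.673.

u ≈ 2.67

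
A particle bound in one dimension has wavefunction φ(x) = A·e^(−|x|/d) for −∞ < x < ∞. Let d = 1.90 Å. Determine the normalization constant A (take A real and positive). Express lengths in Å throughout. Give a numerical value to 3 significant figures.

A ≈ 0.725 Å^(-1/2)

Require ∫ |φ|² dx = 1 over the whole domain.
∫|φ|² dx = A²·(d).
Hence A² = 1/[d].
Plugging in d = 1.90 yields A = 0.7255.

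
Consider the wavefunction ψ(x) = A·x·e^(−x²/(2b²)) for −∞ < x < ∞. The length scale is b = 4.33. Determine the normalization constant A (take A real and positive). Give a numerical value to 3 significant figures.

A ≈ 0.118

We need A² ∫|f|² dx = 1, taking the integral from −∞ to ∞.
Differentiating ∫e^(−αx²) dx = √(π/α) under α to get the higher moments, ∫|ψ|² dx = A²·(√(π)·b^3/2).
So A² = (√(π)·b^3/2)^(−1).
Substituting b = 4.33 gives A² = 0.01390, so A = 0.1179.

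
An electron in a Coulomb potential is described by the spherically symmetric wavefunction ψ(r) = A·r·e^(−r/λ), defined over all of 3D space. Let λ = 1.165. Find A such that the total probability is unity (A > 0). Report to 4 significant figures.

The normalization condition is ∫|ψ|² 4πr² dr = 1 from 0 to ∞.
The angular integral contributes 4π, leaving ∫₀^∞ r²|ψ|² dr.
With ψ = A·r·e^(−r/λ), the integral evaluates to A²·[3·π·λ^5].
So A² = (3·π·λ^5)^(−1).
Plugging in λ = 1.165 yields A = 0.22236.

A ≈ 0.2224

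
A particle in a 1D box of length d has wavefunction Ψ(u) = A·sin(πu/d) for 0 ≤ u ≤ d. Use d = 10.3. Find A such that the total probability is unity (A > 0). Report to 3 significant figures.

Normalization requires ∫|Ψ|² du = 1, integrated from 0 to d.
With ∫₀^d sin²(nπu/d) du = d/2, carrying out the integral gives A² · d/2.
With d = 10.3: A² = 0.1942 and A = 0.4407.

A ≈ 0.441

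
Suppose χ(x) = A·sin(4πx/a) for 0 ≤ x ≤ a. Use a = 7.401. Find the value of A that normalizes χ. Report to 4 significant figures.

A ≈ 0.5198

We need A² ∫|f|² dx = 1, taking the integral from 0 to a.
The integral (without the A² prefactor) comes out to a/2.
Plugging in a = 7.401 yields A = 0.51984.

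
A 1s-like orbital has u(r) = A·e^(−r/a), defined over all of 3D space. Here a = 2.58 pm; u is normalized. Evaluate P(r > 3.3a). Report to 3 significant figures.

P = ∫ |u|² 4πr² dr over r > 3.3a.
Normalization gives A² = 1/(π·a^3).
Substituting t = r/a, A², 4π and the length scale all cancel in the ratio: P = ∫_{3.3}^{∞} t^2·e^(-2·t) dt / ∫_{0}^{∞} t^2·e^(-2·t) dt.
An antiderivative of t^2·e^(-2·t) is -(2·t^2 + 2·t + 1)·e^(-2·t)/4; evaluating from 3.3 to ∞ gives 1469·e^(-33/5)/200, while the full integral is 1/4.
Taking the ratio yields P = 0.03997.

P ≈ 0.0400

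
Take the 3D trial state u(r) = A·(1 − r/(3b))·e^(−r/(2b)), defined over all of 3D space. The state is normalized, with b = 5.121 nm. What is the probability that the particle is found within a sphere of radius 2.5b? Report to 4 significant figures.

With dV = 4πr²dr, the probability is ∫|u|² dV over r ≤ 2.5b.
The full normalization integral is A²·[8·π·b^3/3] = 1, fixing A².
Substituting t = r/b, A², 4π and the length scale all cancel in the ratio: P = ∫_{0}^{2.5} t^2·(1 - t/3)^2·e^(-t) dt / ∫_{0}^{∞} t^2·(1 - t/3)^2·e^(-t) dt.
An antiderivative of t^2·(1 - t/3)^2·e^(-t) is (-t^4 + 2·t^3 - 3·t^2 - 6·t - 6)·e^(-t)/9; evaluating from 0 to 2.5 gives 2/3 - 761·e^(-5/2)/144, while the full integral is 2/3.
This evaluates to P = 0.34931.

P ≈ 0.3493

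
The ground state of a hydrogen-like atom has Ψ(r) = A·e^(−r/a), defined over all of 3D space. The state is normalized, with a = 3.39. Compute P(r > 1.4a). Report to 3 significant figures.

P ≈ 0.469

Integrate the radial probability density 4πr²|Ψ|² over r > 1.4a.
The full normalization integral is A²·[π·a^3] = 1, fixing A².
In terms of u = r/a (A², 4π and the length scale all cancel between numerator and denominator), P = [∫_{1.4}^{∞} u^2·e^(-2·u) du] / [∫_{0}^{∞} u^2·e^(-2·u) du].
An antiderivative of u^2·e^(-2·u) is -(2·u^2 + 2·u + 1)·e^(-2·u)/4; evaluating from 1.4 to ∞ gives 193·e^(-14/5)/100, while the full integral is 1/4.
The region integral divided by the full integral gives P = 0.4695.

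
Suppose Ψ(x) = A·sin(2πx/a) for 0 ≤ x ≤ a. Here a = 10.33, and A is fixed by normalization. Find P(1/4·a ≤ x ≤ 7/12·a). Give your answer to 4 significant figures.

The probability is P = ∫ |Ψ|² dx over [1/4·a, 7/12·a].
Since A² = 1/(a/2), this is the region integral divided by the full normalization integral.
In terms of u = x/a (A² and the length scale cancel between numerator and denominator), P = [∫_{1/4}^{7/12} sin(2·π·u)^2 du] / [∫_{0}^{1} sin(2·π·u)^2 du].
With ∫ sin(2·π·u)^2 du = u/2 - sin(4·π·u)/(8·π) + C, the region integral is -√(3)/(16·π) + 1/6 and the full one is 1/2.
Taking the ratio, P = (-√(3)/8 + π/3)/π.

P ≈ 0.2644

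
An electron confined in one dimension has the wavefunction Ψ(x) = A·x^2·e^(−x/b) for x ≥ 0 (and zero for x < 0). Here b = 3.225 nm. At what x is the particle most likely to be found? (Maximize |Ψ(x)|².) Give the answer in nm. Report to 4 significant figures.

x ≈ 6.450 nm

The maximum of |Ψ(x)|² occurs where its derivative vanishes.
This gives x = 2·b.
With b = 3.225, the most probable position is 6.4500 nm.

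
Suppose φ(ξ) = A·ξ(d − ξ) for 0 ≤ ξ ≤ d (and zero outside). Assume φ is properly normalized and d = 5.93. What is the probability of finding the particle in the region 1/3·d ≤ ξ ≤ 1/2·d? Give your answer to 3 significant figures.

The probability is P = ∫ |φ|² dξ over [1/3·d, 1/2·d].
Since A² = 1/(d^5/30), this is the region integral divided by the full normalization integral.
Let u = ξ/d; then A² and the length scale cancel, so P = ∫_{1/3}^{1/2} u^2·(1 - u)^2 du ÷ ∫_{0}^{1} u^2·(1 - u)^2 du.
Using ∫ u^2·(1 - u)^2 du = u^3·(6·u^2 - 15·u + 10)/30, the numerator is 47/4860 and the denominator is 1/30.
Evaluating gives P = 47/162.

P ≈ 0.290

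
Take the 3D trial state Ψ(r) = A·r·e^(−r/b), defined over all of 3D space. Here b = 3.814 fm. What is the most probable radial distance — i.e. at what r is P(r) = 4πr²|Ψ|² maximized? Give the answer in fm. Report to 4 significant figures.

r ≈ 7.628 fm

Set d/dr [P(r) = 4πr²|Ψ|²] = 0 and solve for r > 0.
This gives r = 2·b.
With b = 3.814, the most probable radial distance is 7.6280 fm.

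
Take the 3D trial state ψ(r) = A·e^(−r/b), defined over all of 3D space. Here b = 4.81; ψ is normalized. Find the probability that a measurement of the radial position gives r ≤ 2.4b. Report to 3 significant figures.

With dV = 4πr²dr, the probability is ∫|ψ|² dV over r ≤ 2.4b.
A² is fixed by ∫₀^∞ 4πr²|ψ|² dr = 1, i.e. A² = (π·b^3)^(−1).
Substituting u = r/b, A², 4π and the length scale all cancel in the ratio: P = ∫_{0}^{2.4} u^2·e^(-2·u) du / ∫_{0}^{∞} u^2·e^(-2·u) du.
An antiderivative of u^2·e^(-2·u) is -(2·u^2 + 2·u + 1)·e^(-2·u)/4; evaluating from 0 to 2.4 gives 1/4 - 433·e^(-24/5)/100, while the full integral is 1/4.
Taking the ratio yields P = 0.8575.

P ≈ 0.857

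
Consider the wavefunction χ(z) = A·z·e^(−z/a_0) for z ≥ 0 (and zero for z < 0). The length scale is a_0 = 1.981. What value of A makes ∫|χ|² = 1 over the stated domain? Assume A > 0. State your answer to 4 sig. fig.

Require ∫ |χ|² dz = 1 over the whole domain.
Using ∫₀^∞ zⁿ e^(−αz) dz = n!/αⁿ⁺¹, the integral (without the A² prefactor) comes out to a_0^3/4.
Substituting a_0 = 1.981 gives A² = 0.51453, so A = 0.71730.

A ≈ 0.7173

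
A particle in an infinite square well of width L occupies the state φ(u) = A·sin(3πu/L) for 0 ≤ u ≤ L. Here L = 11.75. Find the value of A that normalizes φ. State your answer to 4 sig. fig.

Normalization requires ∫|φ|² du = 1, integrated from 0 to L.
∫|φ|² du = A²·(L/2).
Setting this equal to 1 gives A² = 1/(L/2).
With L = 11.75: A² = 0.17021 and A = 0.41257.

A ≈ 0.4126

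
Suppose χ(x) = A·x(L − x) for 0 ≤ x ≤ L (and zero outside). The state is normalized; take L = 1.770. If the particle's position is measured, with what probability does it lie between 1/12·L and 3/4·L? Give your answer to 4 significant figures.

The probability is P = ∫ |χ|² dx over [1/12·L, 3/4·L].
The normalization integral ∫|χ|²dx over the whole domain equals L^5/30·A², and A² cancels in the ratio.
In terms of u = x/L (A² and the length scale cancel between numerator and denominator), P = [∫_{1/12}^{3/4} u^2·(1 - u)^2 du] / [∫_{0}^{1} u^2·(1 - u)^2 du].
An antiderivative of u^2·(1 - u)^2 is u^3·(6·u^2 - 15·u + 10)/30; evaluating from 1/12 to 3/4 gives ≈ 0.0297132, while the full integral is 1/30.
The result is P = 4621/5184.

P ≈ 0.8914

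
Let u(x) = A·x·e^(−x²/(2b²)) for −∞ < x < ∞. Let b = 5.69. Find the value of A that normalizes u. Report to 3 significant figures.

A ≈ 0.0783

Require ∫ |u|² dx = 1 over the whole domain.
Carrying out the integral gives A² · √(π)·b^3/2.
So A² = (√(π)·b^3/2)^(−1).
Substituting b = 5.69 gives A² = 0.006125, so A = 0.07826.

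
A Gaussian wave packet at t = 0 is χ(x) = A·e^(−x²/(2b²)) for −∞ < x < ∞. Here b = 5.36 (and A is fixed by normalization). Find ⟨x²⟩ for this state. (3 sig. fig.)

By definition ⟨x²⟩ = ∫ x^2 |χ(x)|² dx.
Differentiating ∫e^(−αx²) dx = √(π/α) under α to get the higher moments, evaluating both integrals, ⟨x²⟩ = b^2/2.
Putting b = 5.36 gives 14.36.

⟨x^2⟩ ≈ 14.4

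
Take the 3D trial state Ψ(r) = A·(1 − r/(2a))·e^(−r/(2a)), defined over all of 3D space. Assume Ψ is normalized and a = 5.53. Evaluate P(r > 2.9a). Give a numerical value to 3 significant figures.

Integrate the radial probability density 4πr²|Ψ|² over r > 2.9a.
The full normalization integral is A²·[8·π·a^3] = 1, fixing A².
In terms of u = r/a (A², 4π and the length scale all cancel between numerator and denominator), P = [∫_{2.9}^{∞} u^2·(1 - u/2)^2·e^(-u) du] / [∫_{0}^{∞} u^2·(1 - u/2)^2·e^(-u) du].
With ∫ u^2·(1 - u/2)^2·e^(-u) du = -(u^4/4 + u^2 + 2·u + 2)·e^(-u) + C, the region integral is ≈ 1.8648 and the full one is 2.
The region integral divided by the full integral gives P = 0.9324.

P ≈ 0.932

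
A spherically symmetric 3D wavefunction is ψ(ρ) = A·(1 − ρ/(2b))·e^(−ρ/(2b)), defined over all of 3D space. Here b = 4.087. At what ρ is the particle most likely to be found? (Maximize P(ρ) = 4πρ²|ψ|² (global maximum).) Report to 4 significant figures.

Differentiate P(ρ) = 4πρ²|ψ|² with respect to ρ and set to zero.
Solving yields ρ = b·(√(5) + 3).
With b = 4.087, the most probable radial distance is 21.400.

ρ ≈ 21.40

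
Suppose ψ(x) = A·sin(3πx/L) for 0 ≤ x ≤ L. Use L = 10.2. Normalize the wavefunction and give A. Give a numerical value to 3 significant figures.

A ≈ 0.443

Normalization requires ∫|ψ|² dx = 1, integrated from 0 to L.
With ∫₀^L sin²(nπx/L) dx = L/2, carrying out the integral gives A² · L/2.
Setting this equal to 1 gives A² = 1/(L/2).
Plugging in L = 10.2 yields A = 0.4428.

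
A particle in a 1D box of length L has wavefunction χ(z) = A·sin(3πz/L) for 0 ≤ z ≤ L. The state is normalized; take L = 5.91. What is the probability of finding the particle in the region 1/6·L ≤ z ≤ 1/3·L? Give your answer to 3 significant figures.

P = ∫_{1/6·L}^{1/3·L} |χ(z)|² dz.
Since A² = 1/(L/2), this is the region integral divided by the full normalization integral.
Let u = z/L; then A² and the length scale cancel, so P = ∫_{1/6}^{1/3} sin(3·π·u)^2 du ÷ ∫_{0}^{1} sin(3·π·u)^2 du.
With ∫ sin(3·π·u)^2 du = u/2 - sin(6·π·u)/(12·π) + C, the region integral is 1/12 and the full one is 1/2.
This works out to P = 1/6.

P ≈ 0.167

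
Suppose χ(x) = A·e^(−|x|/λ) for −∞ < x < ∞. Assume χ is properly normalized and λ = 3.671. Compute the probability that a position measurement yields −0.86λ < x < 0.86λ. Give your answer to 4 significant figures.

P ≈ 0.8209

|χ|² is the probability density, so P = ∫_{−0.86λ}^{0.86λ} |χ|² dx.
With A² fixed by ∫|χ|² = 1, i.e. A² = (λ)^(−1), substitute and integrate.
By symmetry take twice the x ≥ 0 contribution in numerator and denominator; the 2's cancel. In terms of u = x/λ (A² and the length scale cancel between numerator and denominator), P = [∫_{0}^{0.86} e^(-2·u) du] / [∫_{0}^{∞} e^(-2·u) du].
An antiderivative of e^(-2·u) is -e^(-2·u)/2; evaluating from 0 to 0.86 gives 1/2 - e^(-43/25)/2, while the full integral is 1/2.
Taking the ratio, P = 0.82093.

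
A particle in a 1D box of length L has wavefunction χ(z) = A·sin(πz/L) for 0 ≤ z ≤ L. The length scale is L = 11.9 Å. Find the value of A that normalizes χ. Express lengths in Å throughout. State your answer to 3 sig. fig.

Normalization requires ∫|χ|² dz = 1, integrated from 0 to L.
With ∫₀^L sin²(nπz/L) dz = L/2, with χ = A·sin(πz/L), the integral evaluates to A²·[L/2].
Setting this equal to 1 gives A² = 1/(L/2).
Substituting L = 11.9 gives A² = 0.1681, so A = 0.4100.

A ≈ 0.410 Å^(-1/2)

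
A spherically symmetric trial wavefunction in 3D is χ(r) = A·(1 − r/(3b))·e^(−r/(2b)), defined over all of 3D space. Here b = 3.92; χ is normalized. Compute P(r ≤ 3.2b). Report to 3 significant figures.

P = ∫ |χ|² 4πr² dr over r ≤ 3.2b.
A² is fixed by ∫₀^∞ 4πr²|χ|² dr = 1, i.e. A² = (8·π·b^3/3)^(−1).
In terms of u = r/b (A², 4π and the length scale all cancel between numerator and denominator), P = [∫_{0}^{3.2} u^2·(1 - u/3)^2·e^(-u) du] / [∫_{0}^{∞} u^2·(1 - u/3)^2·e^(-u) du].
Using ∫ u^2·(1 - u/3)^2·e^(-u) du = (-u^4 + 2·u^3 - 3·u^2 - 6·u - 6)·e^(-u)/9, the numerator is 2/3 - 6614·e^(-16/5)/625 and the denominator is 2/3.
The region integral divided by the full integral gives P = 0.3530.

P ≈ 0.353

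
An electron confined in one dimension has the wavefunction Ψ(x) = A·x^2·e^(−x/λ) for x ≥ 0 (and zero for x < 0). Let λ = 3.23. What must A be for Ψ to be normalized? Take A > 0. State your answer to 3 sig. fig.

Normalization requires ∫|Ψ|² dx = 1, integrated from 0 to ∞.
With ∫₀^∞ x^4 e^(−αx) dx = 4!/α^5, with Ψ = A·x^2·e^(−x/λ), the integral evaluates to A²·[3·λ^5/4].
So A² = (3·λ^5/4)^(−1).
Substituting λ = 3.23 gives A² = 0.003793, so A = 0.06158.

A ≈ 0.0616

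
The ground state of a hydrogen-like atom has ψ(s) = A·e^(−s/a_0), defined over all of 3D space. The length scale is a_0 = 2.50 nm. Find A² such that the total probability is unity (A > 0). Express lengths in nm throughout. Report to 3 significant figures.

We need A² ∫|f|² 4πs² ds = 1, taking the integral from 0 to ∞.
(Spherical symmetry: dV = 4πs² ds.)
Recall ∫₀^∞ s^m e^(−s/β) ds = m!·β^(m+1), ∫|ψ|² 4πs² ds = A²·(π·a_0^3).
Hence A² = 1/[π·a_0^3].
Plugging in a_0 = 2.50 yields A = 0.1427.

A^2 ≈ 0.0204 nm^(-3)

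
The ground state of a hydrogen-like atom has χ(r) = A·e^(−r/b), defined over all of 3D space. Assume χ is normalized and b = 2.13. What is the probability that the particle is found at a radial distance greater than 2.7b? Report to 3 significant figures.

P ≈ 0.0948

With dV = 4πr²dr, the probability is ∫|χ|² dV over r > 2.7b.
A² is fixed by ∫₀^∞ 4πr²|χ|² dr = 1, i.e. A² = (π·b^3)^(−1).
In terms of u = r/b (A², 4π and the length scale all cancel between numerator and denominator), P = [∫_{2.7}^{∞} u^2·e^(-2·u) du] / [∫_{0}^{∞} u^2·e^(-2·u) du].
Using ∫ u^2·e^(-2·u) du = -(2·u^2 + 2·u + 1)·e^(-2·u)/4, the numerator is 1049·e^(-27/5)/200 and the denominator is 1/4.
Taking the ratio yields P = 0.09476.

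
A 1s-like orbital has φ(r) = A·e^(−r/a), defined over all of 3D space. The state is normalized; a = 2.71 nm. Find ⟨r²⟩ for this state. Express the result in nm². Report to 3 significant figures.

By definition ⟨r²⟩ = ∫ r^2 |φ(r)|² 4πr² dr.
With ∫₀^∞ r^4 e^(−αr) dr = 4!/α^5, the ratio of the moment integral to the normalization integral gives ⟨r²⟩ = 3·a^2.
Putting a = 2.71 gives 22.03.

⟨r^2⟩ ≈ 22.0 nm^2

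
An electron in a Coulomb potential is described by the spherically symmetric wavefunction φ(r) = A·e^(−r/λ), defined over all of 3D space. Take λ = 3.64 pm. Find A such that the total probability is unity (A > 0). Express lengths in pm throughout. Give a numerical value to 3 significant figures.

A ≈ 0.0812 pm^(-3/2)

The normalization condition is ∫|φ|² 4πr² dr = 1 from 0 to ∞.
Using ∫₀^∞ rⁿ e^(−αr) dr = n!/αⁿ⁺¹, the integral (without the A² prefactor) comes out to π·λ^3.
So A² = (π·λ^3)^(−1).
Plugging in λ = 3.64 yields A = 0.08124.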